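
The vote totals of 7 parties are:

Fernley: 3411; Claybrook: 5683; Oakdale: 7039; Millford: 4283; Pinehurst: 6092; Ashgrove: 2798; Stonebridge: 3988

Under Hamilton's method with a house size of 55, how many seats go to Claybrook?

9

Standard divisor: 33294 ÷ 55 ≈ 605.345.
Standard quotas: Fernley 5.6348, Claybrook 9.3880, Oakdale 11.6281, Millford 7.0753, Pinehurst 10.0637, Ashgrove 4.6222, Stonebridge 6.5880.
Lower quotas: Fernley 5, Claybrook 9, Oakdale 11, Millford 7, Pinehurst 10, Ashgrove 4, Stonebridge 6 (sum 52, leaving 3 seats).
Remainders in descending order: Fernley 0.6348, Oakdale 0.6281, Ashgrove 0.6222, Stonebridge 0.5880, Claybrook 0.3880, Millford 0.0753, Pinehurst 0.0637.
The surplus seats go to Fernley, Oakdale, Ashgrove.
Claybrook receives 9.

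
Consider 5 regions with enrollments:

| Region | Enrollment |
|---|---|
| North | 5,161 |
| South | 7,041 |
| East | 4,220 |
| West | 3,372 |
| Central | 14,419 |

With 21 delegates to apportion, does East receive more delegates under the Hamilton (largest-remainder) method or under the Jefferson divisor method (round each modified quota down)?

Hamilton: North 3, South 4, East 3, West 2, Central 9.
Jefferson: North 3, South 4, East 2, West 2, Central 10.
East gets 3 under Hamilton and 2 under Jefferson.

Hamilton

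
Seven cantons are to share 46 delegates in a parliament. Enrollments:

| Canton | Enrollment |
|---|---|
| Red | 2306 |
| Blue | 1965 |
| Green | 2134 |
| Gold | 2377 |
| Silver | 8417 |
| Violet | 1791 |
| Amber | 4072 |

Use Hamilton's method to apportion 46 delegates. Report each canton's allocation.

The standard divisor is 23062/46 ≈ 501.348.
Standard quotas: Red 4.5996, Blue 3.9194, Green 4.2565, Gold 4.7412, Silver 16.7887, Violet 3.5724, Amber 8.1221.
Lower quotas: Red 4, Blue 3, Green 4, Gold 4, Silver 16, Violet 3, Amber 8 (sum 42, leaving 4 seats).
Remainders in descending order: Blue 0.9194, Silver 0.7887, Gold 0.7412, Red 0.5996, Violet 0.5724, Green 0.2565, Amber 0.1221.
Largest remainders: Blue, Silver, Gold, Red receive the extra seats.

Red=5; Blue=4; Green=4; Gold=5; Silver=17; Violet=3; Amber=8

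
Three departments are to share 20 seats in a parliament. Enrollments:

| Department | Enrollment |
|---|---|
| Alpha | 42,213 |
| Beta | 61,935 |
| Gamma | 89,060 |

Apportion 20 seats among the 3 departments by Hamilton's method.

Total 193208; standard divisor 193208/20 ≈ 9660.4.
Standard quotas: Alpha 4.3697, Beta 6.4112, Gamma 9.2191.
Lower quotas: Alpha 4, Beta 6, Gamma 9 (sum 19, leaving 1 seat).
Remainders in descending order: Beta 0.4112, Alpha 0.3697, Gamma 0.2191.
Largest remainder: Beta receives the extra seat.

Alpha 4, Beta 7, Gamma 9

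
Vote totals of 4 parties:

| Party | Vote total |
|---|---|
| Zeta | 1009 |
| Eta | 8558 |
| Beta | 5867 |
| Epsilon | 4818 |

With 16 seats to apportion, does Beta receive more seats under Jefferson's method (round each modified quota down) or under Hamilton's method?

Jefferson

Jefferson: Zeta 0, Eta 7, Beta 5, Epsilon 4.
Hamilton: Zeta 1, Eta 7, Beta 4, Epsilon 4.
Beta gets 5 under Jefferson and 4 under Hamilton.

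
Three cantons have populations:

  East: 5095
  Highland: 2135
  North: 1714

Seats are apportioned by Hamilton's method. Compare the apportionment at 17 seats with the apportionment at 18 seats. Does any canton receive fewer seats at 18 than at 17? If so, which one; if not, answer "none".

At 17 seats: East 10, Highland 4, North 3.
At 18 seats: East 10, Highland 4, North 4.
No canton's allocation decreased.

none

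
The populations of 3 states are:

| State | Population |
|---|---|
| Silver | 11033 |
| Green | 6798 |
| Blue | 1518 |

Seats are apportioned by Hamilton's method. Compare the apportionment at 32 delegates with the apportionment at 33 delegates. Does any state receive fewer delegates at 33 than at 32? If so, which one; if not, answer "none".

At 32 seats: Silver 18, Green 11, Blue 3.
At 33 seats: Silver 19, Green 12, Blue 2.
Blue drops from 3 to 2.

Blue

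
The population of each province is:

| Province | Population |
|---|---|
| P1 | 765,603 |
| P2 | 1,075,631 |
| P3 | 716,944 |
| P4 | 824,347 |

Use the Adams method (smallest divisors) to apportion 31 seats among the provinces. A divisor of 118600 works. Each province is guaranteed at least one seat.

With modified divisor 118600: modified quotas P1 6.455, P2 9.069, P3 6.045, P4 6.951.
Rounding up: P1 7, P2 10, P3 7, P4 7 (total 31).

P1=7, P2=10, P3=7, P4=7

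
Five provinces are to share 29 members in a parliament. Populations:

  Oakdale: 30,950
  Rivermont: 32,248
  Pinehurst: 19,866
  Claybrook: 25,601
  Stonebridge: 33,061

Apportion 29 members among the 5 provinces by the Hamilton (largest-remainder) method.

Total 141726; standard divisor 141726/29 ≈ 4887.103.
Standard quotas: Oakdale 6.3330, Rivermont 6.5986, Pinehurst 4.0650, Claybrook 5.2385, Stonebridge 6.7649.
Lower quotas: Oakdale 6, Rivermont 6, Pinehurst 4, Claybrook 5, Stonebridge 6 (sum 27, leaving 2 seats).
Remainders in descending order: Stonebridge 0.7649, Rivermont 0.5986, Oakdale 0.3330, Claybrook 0.2385, Pinehurst 0.0650.
The surplus seats go to Stonebridge, Rivermont.

Oakdale: 6, Rivermont: 7, Pinehurst: 4, Claybrook: 5, Stonebridge: 7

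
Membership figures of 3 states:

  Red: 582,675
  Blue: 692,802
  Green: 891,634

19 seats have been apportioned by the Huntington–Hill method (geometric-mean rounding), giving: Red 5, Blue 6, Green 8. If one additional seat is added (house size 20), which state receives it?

Priority for the next seat is population ÷ (√(s·(s+1))).
Priorities: Red 106381.414, Blue 106901.669, Green 105080.075.
Highest priority: Blue.

Blue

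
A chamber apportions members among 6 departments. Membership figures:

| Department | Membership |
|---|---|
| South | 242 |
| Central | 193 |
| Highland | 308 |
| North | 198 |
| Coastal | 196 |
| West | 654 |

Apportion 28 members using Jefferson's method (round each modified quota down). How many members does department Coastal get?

Standard divisor 1791/28 ≈ 63.964; standard quotas: South 3.783, Central 3.017, Highland 4.815, North 3.095, Coastal 3.064, West 10.224.
Rounding down gives 3, 3, 4, 3, 3, 10 = 26 seats, so the divisor must be adjusted.
With modified divisor 60: modified quotas South 4.033, Central 3.217, Highland 5.133, North 3.300, Coastal 3.267, West 10.900.
Rounding down: South 4, Central 3, Highland 5, North 3, Coastal 3, West 10 (total 28).
Coastal receives 3.

3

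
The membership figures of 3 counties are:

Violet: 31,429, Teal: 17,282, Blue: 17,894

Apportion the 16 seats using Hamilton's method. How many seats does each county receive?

Violet=8; Teal=4; Blue=4

Standard divisor: 66605 ÷ 16 ≈ 4162.812.
Standard quotas: Violet 7.5499, Teal 4.1515, Blue 4.2985.
Lower quotas: Violet 7, Teal 4, Blue 4 (sum 15, leaving 1 seat).
Remainders in descending order: Violet 0.5499, Blue 0.2985, Teal 0.1515.
Largest remainder: Violet receives the extra seat.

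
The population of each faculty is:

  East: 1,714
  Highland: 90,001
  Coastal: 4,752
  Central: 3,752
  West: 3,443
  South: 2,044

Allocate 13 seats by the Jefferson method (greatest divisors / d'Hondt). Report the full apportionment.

East 0, Highland 13, Coastal 0, Central 0, West 0, South 0

Standard divisor 105706/13 ≈ 8131.231; standard quotas: East 0.211, Highland 11.069, Coastal 0.584, Central 0.461, West 0.423, South 0.251.
Rounding down gives 0, 11, 0, 0, 0, 0 = 11 seats, so the divisor must be adjusted.
With modified divisor 6700: modified quotas East 0.256, Highland 13.433, Coastal 0.709, Central 0.560, West 0.514, South 0.305.
Rounding down: East 0, Highland 13, Coastal 0, Central 0, West 0, South 0 (total 13).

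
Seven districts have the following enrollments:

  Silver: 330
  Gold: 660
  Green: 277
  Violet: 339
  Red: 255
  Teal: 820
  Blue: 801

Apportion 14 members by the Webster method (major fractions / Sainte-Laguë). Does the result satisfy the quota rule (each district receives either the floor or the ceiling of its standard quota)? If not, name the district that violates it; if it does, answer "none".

Standard quotas: Silver 1.327, Gold 2.654, Green 1.114, Violet 1.363, Red 1.025, Teal 3.297, Blue 3.221.
Webster allocation: Silver 1, Gold 3, Green 1, Violet 1, Red 1, Teal 4, Blue 3.
Every allocation lies between the lower and upper quota.

none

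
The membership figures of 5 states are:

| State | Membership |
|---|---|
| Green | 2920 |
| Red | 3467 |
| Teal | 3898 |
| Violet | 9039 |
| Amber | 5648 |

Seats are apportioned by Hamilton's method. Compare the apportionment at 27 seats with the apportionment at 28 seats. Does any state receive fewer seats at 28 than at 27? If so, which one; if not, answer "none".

none

At 27 seats: Green 3, Red 4, Teal 4, Violet 10, Amber 6.
At 28 seats: Green 3, Red 4, Teal 5, Violet 10, Amber 6.
No state's allocation decreased.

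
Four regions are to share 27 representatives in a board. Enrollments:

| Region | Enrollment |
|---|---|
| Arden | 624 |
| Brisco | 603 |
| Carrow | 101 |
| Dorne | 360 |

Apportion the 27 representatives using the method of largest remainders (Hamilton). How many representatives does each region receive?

The standard divisor is 1688/27 ≈ 62.519.
Standard quotas: Arden 9.981, Brisco 9.645, Carrow 1.616, Dorne 5.758.
Lower quotas: Arden 9, Brisco 9, Carrow 1, Dorne 5 (sum 24, leaving 3 seats).
Remainders in descending order: Arden 0.981, Dorne 0.758, Brisco 0.645, Carrow 0.616.
The surplus seats go to Arden, Dorne, Brisco.

Arden=10, Brisco=10, Carrow=1, Dorne=6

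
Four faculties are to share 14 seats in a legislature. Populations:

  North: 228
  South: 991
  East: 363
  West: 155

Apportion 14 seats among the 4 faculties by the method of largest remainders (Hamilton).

Standard divisor: 1737 ÷ 14 ≈ 124.071.
Standard quotas: North 1.838, South 7.987, East 2.926, West 1.249.
Lower quotas: North 1, South 7, East 2, West 1 (sum 11, leaving 3 seats).
Remainders in descending order: South 0.987, East 0.926, North 0.838, West 0.249.
Largest remainders: South, East, North receive the extra seats.

North=2, South=8, East=3, West=1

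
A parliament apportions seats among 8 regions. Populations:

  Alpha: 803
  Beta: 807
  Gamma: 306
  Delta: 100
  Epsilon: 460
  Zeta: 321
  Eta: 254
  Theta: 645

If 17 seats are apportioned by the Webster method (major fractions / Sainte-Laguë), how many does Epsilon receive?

Standard divisor 3696/17 ≈ 217.412; standard quotas: Alpha 3.693, Beta 3.712, Gamma 1.407, Delta 0.460, Epsilon 2.116, Zeta 1.476, Eta 1.168, Theta 2.967.
Rounding to the nearest integer gives 4, 4, 1, 0, 2, 1, 1, 3 = 16 seats, so the divisor must be adjusted.
With modified divisor 210: modified quotas Alpha 3.824, Beta 3.843, Gamma 1.457, Delta 0.476, Epsilon 2.190, Zeta 1.529, Eta 1.210, Theta 3.071.
Rounding to the nearest integer: Alpha 4, Beta 4, Gamma 1, Delta 0, Epsilon 2, Zeta 2, Eta 1, Theta 3 (total 17).
Epsilon receives 2.

2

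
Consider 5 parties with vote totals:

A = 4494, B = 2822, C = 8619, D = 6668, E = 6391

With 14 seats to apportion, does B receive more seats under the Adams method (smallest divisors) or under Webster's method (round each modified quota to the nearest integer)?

Adams

Adams: A 2, B 2, C 4, D 3, E 3.
Webster: A 2, B 1, C 5, D 3, E 3.
B gets 2 under Adams and 1 under Webster.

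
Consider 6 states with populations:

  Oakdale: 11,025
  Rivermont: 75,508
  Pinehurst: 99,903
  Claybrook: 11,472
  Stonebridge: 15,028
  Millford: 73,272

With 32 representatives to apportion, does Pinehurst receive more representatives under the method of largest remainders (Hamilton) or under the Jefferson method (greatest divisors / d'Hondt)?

Jefferson

Hamilton: Oakdale 1, Rivermont 9, Pinehurst 11, Claybrook 1, Stonebridge 2, Millford 8.
Jefferson: Oakdale 1, Rivermont 9, Pinehurst 12, Claybrook 1, Stonebridge 1, Millford 8.
Pinehurst gets 11 under Hamilton and 12 under Jefferson.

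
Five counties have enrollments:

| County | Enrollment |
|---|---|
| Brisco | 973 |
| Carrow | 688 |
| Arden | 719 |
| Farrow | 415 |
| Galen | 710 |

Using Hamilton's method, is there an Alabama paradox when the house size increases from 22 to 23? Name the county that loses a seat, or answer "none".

none

At 22 seats: Brisco 6, Carrow 4, Arden 5, Farrow 3, Galen 4.
At 23 seats: Brisco 6, Carrow 4, Arden 5, Farrow 3, Galen 5.
No county's allocation decreased.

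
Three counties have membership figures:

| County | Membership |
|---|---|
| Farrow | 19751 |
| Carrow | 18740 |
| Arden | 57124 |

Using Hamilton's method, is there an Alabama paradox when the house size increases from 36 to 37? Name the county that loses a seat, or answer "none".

At 36 seats: Farrow 7, Carrow 7, Arden 22.
At 37 seats: Farrow 8, Carrow 7, Arden 22.
No county's allocation decreased.

none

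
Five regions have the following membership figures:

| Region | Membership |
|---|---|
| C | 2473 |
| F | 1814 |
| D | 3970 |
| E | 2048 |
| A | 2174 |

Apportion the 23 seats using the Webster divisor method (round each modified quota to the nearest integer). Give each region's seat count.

Standard divisor 12479/23 ≈ 542.565; standard quotas: C 4.558, F 3.343, D 7.317, E 3.775, A 4.007.
Rounding to the nearest integer gives C 5, F 3, D 7, E 4, A 4 — total 23, matching the house size, so no adjustment is needed.

C: 5, F: 3, D: 7, E: 4, A: 4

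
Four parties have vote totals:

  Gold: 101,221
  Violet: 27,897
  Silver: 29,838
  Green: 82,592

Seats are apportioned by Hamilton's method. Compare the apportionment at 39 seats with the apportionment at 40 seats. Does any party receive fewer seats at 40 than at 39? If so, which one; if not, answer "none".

Violet

At 39 seats: Gold 16, Violet 5, Silver 5, Green 13.
At 40 seats: Gold 17, Violet 4, Silver 5, Green 14.
Violet drops from 5 to 4.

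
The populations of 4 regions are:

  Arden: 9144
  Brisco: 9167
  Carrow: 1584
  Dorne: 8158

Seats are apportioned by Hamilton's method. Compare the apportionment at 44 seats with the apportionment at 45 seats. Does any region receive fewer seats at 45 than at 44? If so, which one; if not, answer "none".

Carrow

At 44 seats: Arden 14, Brisco 14, Carrow 3, Dorne 13.
At 45 seats: Arden 15, Brisco 15, Carrow 2, Dorne 13.
Carrow drops from 3 to 2.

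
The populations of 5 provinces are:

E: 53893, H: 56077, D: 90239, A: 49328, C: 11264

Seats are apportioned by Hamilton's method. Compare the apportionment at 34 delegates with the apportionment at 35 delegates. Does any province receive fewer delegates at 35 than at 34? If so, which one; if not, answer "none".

C

At 34 seats: E 7, H 7, D 12, A 6, C 2.
At 35 seats: E 7, H 8, D 12, A 7, C 1.
C drops from 2 to 1.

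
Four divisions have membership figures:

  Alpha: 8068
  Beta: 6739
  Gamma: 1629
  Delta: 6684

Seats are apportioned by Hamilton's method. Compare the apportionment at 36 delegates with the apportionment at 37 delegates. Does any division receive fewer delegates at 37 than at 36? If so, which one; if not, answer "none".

At 36 seats: Alpha 13, Beta 10, Gamma 3, Delta 10.
At 37 seats: Alpha 13, Beta 11, Gamma 2, Delta 11.
Gamma drops from 3 to 2.

Gamma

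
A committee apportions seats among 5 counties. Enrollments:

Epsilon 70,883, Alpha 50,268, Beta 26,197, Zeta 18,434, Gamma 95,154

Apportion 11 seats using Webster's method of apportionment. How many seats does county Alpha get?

2

Standard divisor 260936/11 ≈ 23721.455; standard quotas: Epsilon 2.988, Alpha 2.119, Beta 1.104, Zeta 0.777, Gamma 4.011.
Rounding to the nearest integer gives Epsilon 3, Alpha 2, Beta 1, Zeta 1, Gamma 4 — total 11, matching the house size, so no adjustment is needed.
Alpha receives 2.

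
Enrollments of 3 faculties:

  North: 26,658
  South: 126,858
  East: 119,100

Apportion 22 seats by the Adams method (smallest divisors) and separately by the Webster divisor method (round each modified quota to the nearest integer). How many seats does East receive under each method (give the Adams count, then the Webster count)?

9 and 10

Adams: North 3, South 10, East 9.
Webster: North 2, South 10, East 10.
East gets 9 under Adams and 10 under Webster.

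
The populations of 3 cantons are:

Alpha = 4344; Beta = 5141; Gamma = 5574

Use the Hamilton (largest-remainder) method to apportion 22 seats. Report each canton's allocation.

Alpha=6, Beta=8, Gamma=8

Total 15059; standard divisor 15059/22 ≈ 684.5.
Standard quotas: Alpha 6.3462, Beta 7.5106, Gamma 8.1432.
Lower quotas: Alpha 6, Beta 7, Gamma 8 (sum 21, leaving 1 seat).
Remainders in descending order: Beta 0.5106, Alpha 0.3462, Gamma 0.1432.
The surplus seat goes to Beta.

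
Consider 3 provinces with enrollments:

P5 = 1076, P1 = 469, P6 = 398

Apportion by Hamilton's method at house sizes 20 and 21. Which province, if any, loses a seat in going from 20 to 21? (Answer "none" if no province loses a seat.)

At 20 seats: P5 11, P1 5, P6 4.
At 21 seats: P5 12, P1 5, P6 4.
No province's allocation decreased.

none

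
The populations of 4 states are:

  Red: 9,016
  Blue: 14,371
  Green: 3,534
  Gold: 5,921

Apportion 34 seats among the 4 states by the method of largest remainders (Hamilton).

Red: 9, Blue: 15, Green: 4, Gold: 6

Total 32842; standard divisor 32842/34 ≈ 965.941.
Standard quotas: Red 9.3339, Blue 14.8777, Green 3.6586, Gold 6.1298.
Lower quotas: Red 9, Blue 14, Green 3, Gold 6 (sum 32, leaving 2 seats).
Remainders in descending order: Blue 0.8777, Green 0.6586, Red 0.3339, Gold 0.1298.
Largest remainders: Blue, Green receive the extra seats.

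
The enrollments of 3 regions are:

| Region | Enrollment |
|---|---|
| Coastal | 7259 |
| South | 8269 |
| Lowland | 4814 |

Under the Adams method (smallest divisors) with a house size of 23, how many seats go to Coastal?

Standard divisor 20342/23 ≈ 884.435; standard quotas: Coastal 8.208, South 9.349, Lowland 5.443.
Rounding up gives 9, 10, 6 = 25 seats, so the divisor must be adjusted.
With modified divisor 940: modified quotas Coastal 7.722, South 8.797, Lowland 5.121.
Rounding up: Coastal 8, South 9, Lowland 6 (total 23).
Coastal receives 8.

8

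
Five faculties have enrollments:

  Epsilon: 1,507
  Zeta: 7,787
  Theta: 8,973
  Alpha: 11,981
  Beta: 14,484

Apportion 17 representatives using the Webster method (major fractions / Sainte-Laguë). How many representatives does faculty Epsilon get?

Standard divisor 44732/17 ≈ 2631.294; standard quotas: Epsilon 0.573, Zeta 2.959, Theta 3.410, Alpha 4.553, Beta 5.505.
Rounding to the nearest integer gives 1, 3, 3, 5, 6 = 18 seats, so the divisor must be adjusted.
With modified divisor 2650: modified quotas Epsilon 0.569, Zeta 2.938, Theta 3.386, Alpha 4.521, Beta 5.466.
Rounding to the nearest integer: Epsilon 1, Zeta 3, Theta 3, Alpha 5, Beta 5 (total 17).
Epsilon receives 1.

1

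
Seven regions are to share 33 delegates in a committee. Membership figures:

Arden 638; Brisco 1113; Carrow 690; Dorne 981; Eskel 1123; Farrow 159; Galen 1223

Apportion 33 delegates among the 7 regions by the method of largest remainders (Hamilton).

The standard divisor is 5927/33 ≈ 179.606.
Standard quotas: Arden 3.552, Brisco 6.197, Carrow 3.842, Dorne 5.462, Eskel 6.253, Farrow 0.885, Galen 6.809.
Lower quotas: Arden 3, Brisco 6, Carrow 3, Dorne 5, Eskel 6, Farrow 0, Galen 6 (sum 29, leaving 4 seats).
Remainders in descending order: Farrow 0.885, Carrow 0.842, Galen 0.809, Arden 0.552, Dorne 0.462, Eskel 0.253, Brisco 0.197.
Largest remainders: Farrow, Carrow, Galen, Arden receive the extra seats.

Arden 4, Brisco 6, Carrow 4, Dorne 5, Eskel 6, Farrow 1, Galen 7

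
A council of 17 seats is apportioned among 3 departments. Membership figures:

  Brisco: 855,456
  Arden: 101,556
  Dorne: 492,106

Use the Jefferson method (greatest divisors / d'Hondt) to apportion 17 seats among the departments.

Brisco 10; Arden 1; Dorne 6

Standard divisor 1449118/17 ≈ 85242.235; standard quotas: Brisco 10.036, Arden 1.191, Dorne 5.773.
Rounding down gives 10, 1, 5 = 16 seats, so the divisor must be adjusted.
With modified divisor 79900: modified quotas Brisco 10.707, Arden 1.271, Dorne 6.159.
Rounding down: Brisco 10, Arden 1, Dorne 6 (total 17).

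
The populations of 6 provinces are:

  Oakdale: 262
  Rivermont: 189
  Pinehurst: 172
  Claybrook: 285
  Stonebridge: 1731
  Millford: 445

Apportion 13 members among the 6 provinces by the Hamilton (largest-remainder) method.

Oakdale: 1, Rivermont: 1, Pinehurst: 1, Claybrook: 1, Stonebridge: 7, Millford: 2

Standard divisor: 3084 ÷ 13 ≈ 237.231.
Standard quotas: Oakdale 1.104, Rivermont 0.797, Pinehurst 0.725, Claybrook 1.201, Stonebridge 7.297, Millford 1.876.
Lower quotas: Oakdale 1, Rivermont 0, Pinehurst 0, Claybrook 1, Stonebridge 7, Millford 1 (sum 10, leaving 3 seats).
Remainders in descending order: Millford 0.876, Rivermont 0.797, Pinehurst 0.725, Stonebridge 0.297, Claybrook 0.201, Oakdale 0.104.
The surplus seats go to Millford, Rivermont, Pinehurst.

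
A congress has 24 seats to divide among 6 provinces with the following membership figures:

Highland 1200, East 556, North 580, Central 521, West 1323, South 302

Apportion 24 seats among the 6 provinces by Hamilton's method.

Total 4482; standard divisor 4482/24 ≈ 186.75.
Standard quotas: Highland 6.426, East 2.977, North 3.106, Central 2.790, West 7.084, South 1.617.
Lower quotas: Highland 6, East 2, North 3, Central 2, West 7, South 1 (sum 21, leaving 3 seats).
Remainders in descending order: East 0.977, Central 0.790, South 0.617, Highland 0.426, North 0.106, West 0.084.
The surplus seats go to East, Central, South.

Highland 6, East 3, North 3, Central 3, West 7, South 2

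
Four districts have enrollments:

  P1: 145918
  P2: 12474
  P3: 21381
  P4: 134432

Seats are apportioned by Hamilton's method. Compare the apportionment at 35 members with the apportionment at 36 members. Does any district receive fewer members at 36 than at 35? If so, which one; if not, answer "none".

At 35 seats: P1 16, P2 2, P3 2, P4 15.
At 36 seats: P1 17, P2 1, P3 3, P4 15.
P2 drops from 2 to 1.

P2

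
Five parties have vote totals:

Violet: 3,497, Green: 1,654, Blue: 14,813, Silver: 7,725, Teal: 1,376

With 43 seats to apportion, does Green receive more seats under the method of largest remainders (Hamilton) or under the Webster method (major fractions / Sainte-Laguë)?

Hamilton

Hamilton: Violet 5, Green 3, Blue 22, Silver 11, Teal 2.
Webster: Violet 5, Green 2, Blue 22, Silver 12, Teal 2.
Green gets 3 under Hamilton and 2 under Webster.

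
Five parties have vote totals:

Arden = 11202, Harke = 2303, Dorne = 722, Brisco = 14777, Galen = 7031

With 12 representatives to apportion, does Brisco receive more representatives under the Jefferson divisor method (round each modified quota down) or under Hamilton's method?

Jefferson

Jefferson: Arden 4, Harke 0, Dorne 0, Brisco 6, Galen 2.
Hamilton: Arden 4, Harke 1, Dorne 0, Brisco 5, Galen 2.
Brisco gets 6 under Jefferson and 5 under Hamilton.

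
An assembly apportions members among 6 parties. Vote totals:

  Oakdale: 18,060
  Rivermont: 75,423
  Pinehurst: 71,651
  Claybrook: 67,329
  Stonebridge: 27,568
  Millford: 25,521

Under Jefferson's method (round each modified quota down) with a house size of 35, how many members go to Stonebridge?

3

Standard divisor 285552/35 ≈ 8158.629; standard quotas: Oakdale 2.214, Rivermont 9.245, Pinehurst 8.782, Claybrook 8.252, Stonebridge 3.379, Millford 3.128.
Rounding down gives 2, 9, 8, 8, 3, 3 = 33 seats, so the divisor must be adjusted.
With modified divisor 7500: modified quotas Oakdale 2.408, Rivermont 10.056, Pinehurst 9.553, Claybrook 8.977, Stonebridge 3.676, Millford 3.403.
Rounding down: Oakdale 2, Rivermont 10, Pinehurst 9, Claybrook 8, Stonebridge 3, Millford 3 (total 35).
Stonebridge receives 3.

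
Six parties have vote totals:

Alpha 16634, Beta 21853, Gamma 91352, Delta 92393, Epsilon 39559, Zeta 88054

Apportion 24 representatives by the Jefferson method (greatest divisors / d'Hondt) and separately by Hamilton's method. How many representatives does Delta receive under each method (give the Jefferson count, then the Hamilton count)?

7 and 6

Jefferson: Alpha 1, Beta 1, Gamma 6, Delta 7, Epsilon 3, Zeta 6.
Hamilton: Alpha 1, Beta 2, Gamma 6, Delta 6, Epsilon 3, Zeta 6.
Delta gets 7 under Jefferson and 6 under Hamilton.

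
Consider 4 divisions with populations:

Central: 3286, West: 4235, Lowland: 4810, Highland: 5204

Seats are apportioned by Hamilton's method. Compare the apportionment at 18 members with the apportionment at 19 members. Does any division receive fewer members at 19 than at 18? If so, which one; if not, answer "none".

At 18 seats: Central 4, West 4, Lowland 5, Highland 5.
At 19 seats: Central 3, West 5, Lowland 5, Highland 6.
Central drops from 4 to 3.

Central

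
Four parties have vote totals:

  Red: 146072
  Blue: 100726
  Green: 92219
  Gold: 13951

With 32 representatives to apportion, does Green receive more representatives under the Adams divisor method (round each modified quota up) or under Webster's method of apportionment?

Webster

Adams: Red 13, Blue 9, Green 8, Gold 2.
Webster: Red 13, Blue 9, Green 9, Gold 1.
Green gets 8 under Adams and 9 under Webster.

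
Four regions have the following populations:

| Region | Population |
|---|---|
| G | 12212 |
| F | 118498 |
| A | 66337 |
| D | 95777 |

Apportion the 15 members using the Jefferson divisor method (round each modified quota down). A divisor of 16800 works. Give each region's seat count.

G=0; F=7; A=3; D=5

With modified divisor 16800: modified quotas G 0.727, F 7.053, A 3.949, D 5.701.
Rounding down: G 0, F 7, A 3, D 5 (total 15).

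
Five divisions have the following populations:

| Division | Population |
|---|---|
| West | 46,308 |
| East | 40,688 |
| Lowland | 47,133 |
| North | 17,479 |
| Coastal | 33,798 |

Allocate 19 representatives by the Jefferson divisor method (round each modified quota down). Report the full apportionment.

West=5, East=4, Lowland=5, North=2, Coastal=3

Standard divisor 185406/19 ≈ 9758.211; standard quotas: West 4.746, East 4.170, Lowland 4.830, North 1.791, Coastal 3.464.
Rounding down gives 4, 4, 4, 1, 3 = 16 seats, so the divisor must be adjusted.
With modified divisor 8600: modified quotas West 5.385, East 4.731, Lowland 5.481, North 2.032, Coastal 3.930.
Rounding down: West 5, East 4, Lowland 5, North 2, Coastal 3 (total 19).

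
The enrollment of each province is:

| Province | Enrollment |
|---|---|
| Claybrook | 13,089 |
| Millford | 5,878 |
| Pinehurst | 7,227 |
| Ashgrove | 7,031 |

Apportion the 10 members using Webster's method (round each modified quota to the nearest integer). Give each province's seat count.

Standard divisor 33225/10 ≈ 3322.5; standard quotas: Claybrook 3.940, Millford 1.769, Pinehurst 2.175, Ashgrove 2.116.
Rounding to the nearest integer gives Claybrook 4, Millford 2, Pinehurst 2, Ashgrove 2 — total 10, matching the house size, so no adjustment is needed.

Claybrook 4, Millford 2, Pinehurst 2, Ashgrove 2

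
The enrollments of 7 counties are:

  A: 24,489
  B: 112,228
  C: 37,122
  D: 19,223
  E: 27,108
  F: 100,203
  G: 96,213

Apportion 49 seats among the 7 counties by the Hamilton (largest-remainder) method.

A=3, B=13, C=5, D=2, E=3, F=12, G=11

The standard divisor is 416586/49 ≈ 8501.755.
Standard quotas: A 2.8805, B 13.2006, C 4.3664, D 2.2611, E 3.1885, F 11.7862, G 11.3168.
Lower quotas: A 2, B 13, C 4, D 2, E 3, F 11, G 11 (sum 46, leaving 3 seats).
Remainders in descending order: A 0.8805, F 0.7862, C 0.3664, G 0.3168, D 0.2611, B 0.2006, E 0.1885.
Largest remainders: A, F, C receive the extra seats.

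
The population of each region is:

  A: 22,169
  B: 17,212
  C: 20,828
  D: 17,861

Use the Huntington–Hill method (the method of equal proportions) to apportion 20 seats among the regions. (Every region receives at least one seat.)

With divisor 3921: modified quotas A 5.654, B 4.390, C 5.312, D 4.555.
Geometric-mean thresholds: A √(5·6)=5.477, B √(4·5)=4.472, C √(5·6)=5.477, D √(4·5)=4.472.
Each quota rounded against its threshold gives A 6, B 4, C 5, D 5 (total 20).

A: 6, B: 4, C: 5, D: 5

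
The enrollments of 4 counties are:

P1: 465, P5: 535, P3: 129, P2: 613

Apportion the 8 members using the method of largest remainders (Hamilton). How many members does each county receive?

P1 2; P5 2; P3 1; P2 3

The standard divisor is 1742/8 ≈ 217.75.
Standard quotas: P1 2.135, P5 2.457, P3 0.592, P2 2.815.
Lower quotas: P1 2, P5 2, P3 0, P2 2 (sum 6, leaving 2 seats).
Remainders in descending order: P2 0.815, P3 0.592, P5 0.457, P1 0.135.
Largest remainders: P2, P3 receive the extra seats.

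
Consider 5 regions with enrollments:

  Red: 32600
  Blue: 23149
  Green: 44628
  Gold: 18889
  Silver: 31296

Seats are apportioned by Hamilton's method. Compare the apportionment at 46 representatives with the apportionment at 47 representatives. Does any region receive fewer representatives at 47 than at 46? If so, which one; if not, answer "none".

none

At 46 seats: Red 10, Blue 7, Green 14, Gold 6, Silver 9.
At 47 seats: Red 10, Blue 7, Green 14, Gold 6, Silver 10.
No region's allocation decreased.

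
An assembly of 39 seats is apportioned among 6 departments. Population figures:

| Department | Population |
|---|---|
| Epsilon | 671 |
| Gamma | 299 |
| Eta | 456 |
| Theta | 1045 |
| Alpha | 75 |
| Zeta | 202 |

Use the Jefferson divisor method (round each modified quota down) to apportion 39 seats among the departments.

Epsilon=10, Gamma=4, Eta=6, Theta=15, Alpha=1, Zeta=3

Standard divisor 2748/39 ≈ 70.462; standard quotas: Epsilon 9.523, Gamma 4.243, Eta 6.472, Theta 14.831, Alpha 1.064, Zeta 2.867.
Rounding down gives 9, 4, 6, 14, 1, 2 = 36 seats, so the divisor must be adjusted.
With modified divisor 66: modified quotas Epsilon 10.167, Gamma 4.530, Eta 6.909, Theta 15.833, Alpha 1.136, Zeta 3.061.
Rounding down: Epsilon 10, Gamma 4, Eta 6, Theta 15, Alpha 1, Zeta 3 (total 39).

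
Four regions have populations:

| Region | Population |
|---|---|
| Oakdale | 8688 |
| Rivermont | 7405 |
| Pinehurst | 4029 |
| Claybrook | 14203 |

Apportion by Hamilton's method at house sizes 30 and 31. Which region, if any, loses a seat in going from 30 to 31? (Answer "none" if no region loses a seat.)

Pinehurst

At 30 seats: Oakdale 8, Rivermont 6, Pinehurst 4, Claybrook 12.
At 31 seats: Oakdale 8, Rivermont 7, Pinehurst 3, Claybrook 13.
Pinehurst drops from 4 to 3.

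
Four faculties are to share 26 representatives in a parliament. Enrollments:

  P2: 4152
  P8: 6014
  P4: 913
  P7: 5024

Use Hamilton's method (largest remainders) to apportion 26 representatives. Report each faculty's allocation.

P2: 7, P8: 10, P4: 1, P7: 8

The standard divisor is 16103/26 ≈ 619.346.
Standard quotas: P2 6.7038, P8 9.7102, P4 1.4741, P7 8.1118.
Lower quotas: P2 6, P8 9, P4 1, P7 8 (sum 24, leaving 2 seats).
Remainders in descending order: P8 0.7102, P2 0.7038, P4 0.4741, P7 0.1118.
Largest remainders: P8, P2 receive the extra seats.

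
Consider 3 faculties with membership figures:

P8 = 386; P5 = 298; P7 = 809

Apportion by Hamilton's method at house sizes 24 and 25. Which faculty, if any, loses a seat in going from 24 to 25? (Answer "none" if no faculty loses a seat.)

none

At 24 seats: P8 6, P5 5, P7 13.
At 25 seats: P8 6, P5 5, P7 14.
No faculty's allocation decreased.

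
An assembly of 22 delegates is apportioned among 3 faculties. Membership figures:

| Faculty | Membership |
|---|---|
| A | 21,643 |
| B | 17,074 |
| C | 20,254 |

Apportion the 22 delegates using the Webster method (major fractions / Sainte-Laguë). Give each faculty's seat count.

A: 8, B: 6, C: 8

Standard divisor 58971/22 ≈ 2680.5; standard quotas: A 8.074, B 6.370, C 7.556.
Rounding to the nearest integer gives A 8, B 6, C 8 — total 22, matching the house size, so no adjustment is needed.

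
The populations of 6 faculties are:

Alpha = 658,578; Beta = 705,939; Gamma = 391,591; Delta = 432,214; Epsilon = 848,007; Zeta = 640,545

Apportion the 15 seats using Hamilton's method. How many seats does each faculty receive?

The standard divisor is 3676874/15 ≈ 245124.933.
Standard quotas: Alpha 2.6867, Beta 2.8799, Gamma 1.5975, Delta 1.7632, Epsilon 3.4595, Zeta 2.6131.
Lower quotas: Alpha 2, Beta 2, Gamma 1, Delta 1, Epsilon 3, Zeta 2 (sum 11, leaving 4 seats).
Remainders in descending order: Beta 0.8799, Delta 0.7632, Alpha 0.6867, Zeta 0.6131, Gamma 0.5975, Epsilon 0.4595.
Largest remainders: Beta, Delta, Alpha, Zeta receive the extra seats.

Alpha=3, Beta=3, Gamma=1, Delta=2, Epsilon=3, Zeta=3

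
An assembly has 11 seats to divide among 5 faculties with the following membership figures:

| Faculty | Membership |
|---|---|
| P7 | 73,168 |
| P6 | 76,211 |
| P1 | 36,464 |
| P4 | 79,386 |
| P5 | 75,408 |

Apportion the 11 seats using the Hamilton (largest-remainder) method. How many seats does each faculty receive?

The standard divisor is 340637/11 = 30967.
Standard quotas: P7 2.3628, P6 2.4610, P1 1.1775, P4 2.5636, P5 2.4351.
Lower quotas: P7 2, P6 2, P1 1, P4 2, P5 2 (sum 9, leaving 2 seats).
Remainders in descending order: P4 0.5636, P6 0.4610, P5 0.4351, P7 0.3628, P1 0.1775.
The surplus seats go to P4, P6.

P7 2; P6 3; P1 1; P4 3; P5 2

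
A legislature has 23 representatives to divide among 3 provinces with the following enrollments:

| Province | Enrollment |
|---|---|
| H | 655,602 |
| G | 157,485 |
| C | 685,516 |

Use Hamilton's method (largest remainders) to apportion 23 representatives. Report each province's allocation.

H 10; G 2; C 11

Standard divisor: 1498603 ÷ 23 ≈ 65156.652.
Standard quotas: H 10.0619, G 2.4170, C 10.5210.
Lower quotas: H 10, G 2, C 10 (sum 22, leaving 1 seat).
Remainders in descending order: C 0.5210, G 0.4170, H 0.0619.
Largest remainder: C receives the extra seat.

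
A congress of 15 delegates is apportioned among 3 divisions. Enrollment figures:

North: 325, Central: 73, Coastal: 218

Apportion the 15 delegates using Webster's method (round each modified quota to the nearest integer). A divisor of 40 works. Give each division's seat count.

With modified divisor 40: modified quotas North 8.125, Central 1.825, Coastal 5.450.
Rounding to the nearest integer: North 8, Central 2, Coastal 5 (total 15).

North 8; Central 2; Coastal 5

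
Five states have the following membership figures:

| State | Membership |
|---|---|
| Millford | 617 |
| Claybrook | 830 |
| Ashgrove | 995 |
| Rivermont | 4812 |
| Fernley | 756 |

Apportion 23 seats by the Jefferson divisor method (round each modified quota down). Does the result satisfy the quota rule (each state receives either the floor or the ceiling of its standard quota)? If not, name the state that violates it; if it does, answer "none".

Rivermont

Standard quotas: Millford 1.772, Claybrook 2.383, Ashgrove 2.857, Rivermont 13.817, Fernley 2.171.
Jefferson allocation: Millford 1, Claybrook 2, Ashgrove 3, Rivermont 15, Fernley 2.
Rivermont has quota 13.817 (lower 13, upper 14) but receives 15 — outside the quota interval.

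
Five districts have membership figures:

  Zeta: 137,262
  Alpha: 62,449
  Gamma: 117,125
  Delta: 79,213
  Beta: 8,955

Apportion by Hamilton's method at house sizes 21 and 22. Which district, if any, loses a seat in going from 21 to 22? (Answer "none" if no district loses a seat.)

At 21 seats: Zeta 7, Alpha 3, Gamma 6, Delta 4, Beta 1.
At 22 seats: Zeta 8, Alpha 3, Gamma 6, Delta 4, Beta 1.
No district's allocation decreased.

none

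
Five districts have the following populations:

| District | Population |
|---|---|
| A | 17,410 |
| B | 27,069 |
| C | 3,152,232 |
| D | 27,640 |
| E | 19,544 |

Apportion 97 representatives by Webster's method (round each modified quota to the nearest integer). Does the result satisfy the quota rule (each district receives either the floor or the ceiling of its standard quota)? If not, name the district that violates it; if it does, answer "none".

C

Standard quotas: A 0.521, B 0.809, C 94.259, D 0.827, E 0.584.
Webster allocation: A 1, B 1, C 93, D 1, E 1.
C has quota 94.259 (lower 94, upper 95) but receives 93 — outside the quota interval.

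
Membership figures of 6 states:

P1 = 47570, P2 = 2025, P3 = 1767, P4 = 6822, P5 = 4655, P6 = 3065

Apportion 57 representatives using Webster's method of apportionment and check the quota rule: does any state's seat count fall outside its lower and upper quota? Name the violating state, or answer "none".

P1

Standard quotas: P1 41.143, P2 1.751, P3 1.528, P4 5.900, P5 4.026, P6 2.651.
Webster allocation: P1 40, P2 2, P3 2, P4 6, P5 4, P6 3.
P1 has quota 41.143 (lower 41, upper 42) but receives 40 — outside the quota interval.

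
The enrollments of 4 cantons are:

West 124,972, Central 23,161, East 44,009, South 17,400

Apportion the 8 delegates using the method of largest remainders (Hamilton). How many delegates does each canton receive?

West 5, Central 1, East 2, South 0

Standard divisor: 209542 ÷ 8 ≈ 26192.75.
Standard quotas: West 4.7712, Central 0.8843, East 1.6802, South 0.6643.
Lower quotas: West 4, Central 0, East 1, South 0 (sum 5, leaving 3 seats).
Remainders in descending order: Central 0.8843, West 0.7712, East 0.6802, South 0.6643.
Largest remainders: Central, West, East receive the extra seats.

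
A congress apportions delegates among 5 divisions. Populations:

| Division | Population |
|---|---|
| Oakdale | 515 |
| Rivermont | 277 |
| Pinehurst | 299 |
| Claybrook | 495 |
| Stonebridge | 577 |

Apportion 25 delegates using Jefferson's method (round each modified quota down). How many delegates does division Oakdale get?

6

Standard divisor 2163/25 ≈ 86.52; standard quotas: Oakdale 5.952, Rivermont 3.202, Pinehurst 3.456, Claybrook 5.721, Stonebridge 6.669.
Rounding down gives 5, 3, 3, 5, 6 = 22 seats, so the divisor must be adjusted.
With modified divisor 80: modified quotas Oakdale 6.438, Rivermont 3.462, Pinehurst 3.737, Claybrook 6.188, Stonebridge 7.213.
Rounding down: Oakdale 6, Rivermont 3, Pinehurst 3, Claybrook 6, Stonebridge 7 (total 25).
Oakdale receives 6.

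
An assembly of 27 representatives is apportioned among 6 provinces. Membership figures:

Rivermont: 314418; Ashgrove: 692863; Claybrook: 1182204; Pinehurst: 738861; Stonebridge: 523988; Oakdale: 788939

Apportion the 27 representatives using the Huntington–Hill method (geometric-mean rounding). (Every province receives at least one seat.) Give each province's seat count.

With divisor 156454: modified quotas Rivermont 2.010, Ashgrove 4.429, Claybrook 7.556, Pinehurst 4.723, Stonebridge 3.349, Oakdale 5.043.
Geometric-mean thresholds: Rivermont √(2·3)=2.449, Ashgrove √(4·5)=4.472, Claybrook √(7·8)=7.483, Pinehurst √(4·5)=4.472, Stonebridge √(3·4)=3.464, Oakdale √(5·6)=5.477.
Each quota rounded against its threshold gives Rivermont 2, Ashgrove 4, Claybrook 8, Pinehurst 5, Stonebridge 3, Oakdale 5 (total 27).

Rivermont 2; Ashgrove 4; Claybrook 8; Pinehurst 5; Stonebridge 3; Oakdale 5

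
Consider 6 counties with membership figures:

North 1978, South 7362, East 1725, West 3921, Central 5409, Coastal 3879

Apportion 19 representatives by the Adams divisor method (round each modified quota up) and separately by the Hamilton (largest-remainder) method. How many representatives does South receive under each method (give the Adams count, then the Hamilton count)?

Adams: North 2, South 5, East 2, West 3, Central 4, Coastal 3.
Hamilton: North 2, South 6, East 1, West 3, Central 4, Coastal 3.
South gets 5 under Adams and 6 under Hamilton.

5 and 6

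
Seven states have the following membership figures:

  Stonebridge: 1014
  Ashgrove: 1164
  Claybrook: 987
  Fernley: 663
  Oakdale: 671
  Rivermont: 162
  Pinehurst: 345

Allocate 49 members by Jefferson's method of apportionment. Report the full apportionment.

Standard divisor 5006/49 ≈ 102.163; standard quotas: Stonebridge 9.925, Ashgrove 11.394, Claybrook 9.661, Fernley 6.490, Oakdale 6.568, Rivermont 1.586, Pinehurst 3.377.
Rounding down gives 9, 11, 9, 6, 6, 1, 3 = 45 seats, so the divisor must be adjusted.
With modified divisor 95: modified quotas Stonebridge 10.674, Ashgrove 12.253, Claybrook 10.389, Fernley 6.979, Oakdale 7.063, Rivermont 1.705, Pinehurst 3.632.
Rounding down: Stonebridge 10, Ashgrove 12, Claybrook 10, Fernley 6, Oakdale 7, Rivermont 1, Pinehurst 3 (total 49).

Stonebridge=10, Ashgrove=12, Claybrook=10, Fernley=6, Oakdale=7, Rivermont=1, Pinehurst=3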